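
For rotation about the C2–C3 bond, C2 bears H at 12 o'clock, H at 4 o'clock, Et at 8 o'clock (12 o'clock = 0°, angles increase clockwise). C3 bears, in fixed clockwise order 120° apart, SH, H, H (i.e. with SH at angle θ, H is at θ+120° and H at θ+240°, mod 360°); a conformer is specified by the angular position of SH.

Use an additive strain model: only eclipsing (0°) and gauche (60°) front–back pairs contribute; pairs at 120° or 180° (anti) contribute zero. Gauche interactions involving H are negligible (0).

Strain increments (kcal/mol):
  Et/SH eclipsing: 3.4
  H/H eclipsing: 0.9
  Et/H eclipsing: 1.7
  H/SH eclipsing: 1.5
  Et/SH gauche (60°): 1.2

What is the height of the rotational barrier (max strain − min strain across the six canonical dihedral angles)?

5.2 kcal/mol

SH at 0° is eclipsed. H at 0° is eclipsed with SH at 0° (1.5); H at 120° is eclipsed with H at 120° (0.9); Et at 240° is eclipsed with H at 240° (1.7). Total 4.1 kcal/mol.
SH at 60° (staggered): no non-H gauche contacts → 0.0 kcal/mol.
SH at 120° is eclipsed. H at 0° is eclipsed with H at 0° (0.9); H at 120° is eclipsed with SH at 120° (1.5); Et at 240° is eclipsed with H at 240° (1.7). Total 4.1 kcal/mol.
SH at 180° is staggered. Et at 240° is gauche with SH at 180° (1.2). Total 1.2 kcal/mol.
SH at 240° is eclipsed. H at 0° is eclipsed with H at 0° (0.9); H at 120° is eclipsed with H at 120° (0.9); Et at 240° is eclipsed with SH at 240° (3.4). Total 5.2 kcal/mol.
SH at 300° is staggered. Et at 240° is gauche with SH at 300° (1.2). Total 1.2 kcal/mol.
Max at 240° (5.2 kcal/mol), min at 60° (0.0 kcal/mol); barrier = 5.2 kcal/mol.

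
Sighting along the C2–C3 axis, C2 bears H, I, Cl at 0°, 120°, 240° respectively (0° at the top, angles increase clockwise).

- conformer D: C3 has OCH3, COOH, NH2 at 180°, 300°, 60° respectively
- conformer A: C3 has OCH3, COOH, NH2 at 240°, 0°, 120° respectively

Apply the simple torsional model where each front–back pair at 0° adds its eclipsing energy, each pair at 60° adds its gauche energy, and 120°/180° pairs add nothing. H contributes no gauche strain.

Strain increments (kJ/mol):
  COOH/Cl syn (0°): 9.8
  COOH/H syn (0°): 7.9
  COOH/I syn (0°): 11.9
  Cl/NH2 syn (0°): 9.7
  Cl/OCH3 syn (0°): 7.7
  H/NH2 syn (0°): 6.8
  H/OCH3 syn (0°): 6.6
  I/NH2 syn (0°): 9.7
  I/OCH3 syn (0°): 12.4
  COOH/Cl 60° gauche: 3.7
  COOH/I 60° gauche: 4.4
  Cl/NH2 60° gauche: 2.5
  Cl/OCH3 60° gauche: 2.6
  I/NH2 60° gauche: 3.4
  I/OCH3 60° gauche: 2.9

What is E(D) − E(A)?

-12.7 kJ/mol

D (staggered): I(120°)/OCH3(180°) gauche 2.9; I(120°)/NH2(60°) gauche 3.4; Cl(240°)/OCH3(180°) gauche 2.6; Cl(240°)/COOH(300°) gauche 3.7 → 12.6 kJ/mol.
A (eclipsed): H(0°)/COOH(0°) eclipsed 7.9; I(120°)/NH2(120°) eclipsed 9.7; Cl(240°)/OCH3(240°) eclipsed 7.7 → 25.3 kJ/mol.
E(D) − E(A) = 12.6 − 25.3 = -12.7 kJ/mol.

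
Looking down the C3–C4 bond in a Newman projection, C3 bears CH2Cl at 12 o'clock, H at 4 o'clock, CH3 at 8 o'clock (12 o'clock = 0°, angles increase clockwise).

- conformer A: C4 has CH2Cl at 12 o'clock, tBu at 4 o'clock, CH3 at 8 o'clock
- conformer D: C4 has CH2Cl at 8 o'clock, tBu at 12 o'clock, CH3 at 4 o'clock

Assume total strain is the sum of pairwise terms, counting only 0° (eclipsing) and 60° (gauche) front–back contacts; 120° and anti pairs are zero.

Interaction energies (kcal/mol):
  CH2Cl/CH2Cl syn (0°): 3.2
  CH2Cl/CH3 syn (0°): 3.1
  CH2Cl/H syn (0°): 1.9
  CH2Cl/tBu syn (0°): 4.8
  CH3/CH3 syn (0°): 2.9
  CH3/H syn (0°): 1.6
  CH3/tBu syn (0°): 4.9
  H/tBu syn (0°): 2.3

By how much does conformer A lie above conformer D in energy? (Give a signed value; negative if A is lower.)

-1.1 kcal/mol

A (eclipsed): CH2Cl(0°)/CH2Cl(0°) eclipsed 3.2; H(120°)/tBu(120°) eclipsed 2.3; CH3(240°)/CH3(240°) eclipsed 2.9 → 8.4 kcal/mol.
D (eclipsed): CH2Cl(0°)/tBu(0°) eclipsed 4.8; H(120°)/CH3(120°) eclipsed 1.6; CH3(240°)/CH2Cl(240°) eclipsed 3.1 → 9.5 kcal/mol.
E(A) − E(D) = 8.4 − 9.5 = -1.1 kcal/mol.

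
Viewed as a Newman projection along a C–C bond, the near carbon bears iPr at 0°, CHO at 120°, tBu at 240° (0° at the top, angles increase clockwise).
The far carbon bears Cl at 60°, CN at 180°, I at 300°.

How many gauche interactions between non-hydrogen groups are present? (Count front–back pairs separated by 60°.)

6

Non-H gauche pairs: iPr(0°)/Cl(60°); iPr(0°)/I(300°); CHO(120°)/Cl(60°); CHO(120°)/CN(180°); tBu(240°)/CN(180°); tBu(240°)/I(300°) — 6 interactions.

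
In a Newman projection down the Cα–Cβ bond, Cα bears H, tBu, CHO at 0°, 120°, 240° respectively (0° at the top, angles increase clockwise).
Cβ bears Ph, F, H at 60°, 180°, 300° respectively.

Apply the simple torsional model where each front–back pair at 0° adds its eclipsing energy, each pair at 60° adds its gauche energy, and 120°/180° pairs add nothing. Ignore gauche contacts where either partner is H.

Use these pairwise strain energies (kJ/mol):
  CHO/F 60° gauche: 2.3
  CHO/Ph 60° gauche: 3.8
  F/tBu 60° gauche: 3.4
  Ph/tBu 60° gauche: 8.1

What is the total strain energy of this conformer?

This conformer (staggered): tBu–Ph gauche, tBu–F gauche, CHO–F gauche; 8.1 + 3.4 + 2.3 = 13.8 kJ/mol.

13.8 kJ/mol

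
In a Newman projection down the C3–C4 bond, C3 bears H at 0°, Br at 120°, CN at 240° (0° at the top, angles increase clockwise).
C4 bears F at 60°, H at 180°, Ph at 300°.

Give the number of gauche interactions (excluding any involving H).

Non-H gauche pairs: Br(120°)/F(60°); CN(240°)/Ph(300°) — 2 interactions.

2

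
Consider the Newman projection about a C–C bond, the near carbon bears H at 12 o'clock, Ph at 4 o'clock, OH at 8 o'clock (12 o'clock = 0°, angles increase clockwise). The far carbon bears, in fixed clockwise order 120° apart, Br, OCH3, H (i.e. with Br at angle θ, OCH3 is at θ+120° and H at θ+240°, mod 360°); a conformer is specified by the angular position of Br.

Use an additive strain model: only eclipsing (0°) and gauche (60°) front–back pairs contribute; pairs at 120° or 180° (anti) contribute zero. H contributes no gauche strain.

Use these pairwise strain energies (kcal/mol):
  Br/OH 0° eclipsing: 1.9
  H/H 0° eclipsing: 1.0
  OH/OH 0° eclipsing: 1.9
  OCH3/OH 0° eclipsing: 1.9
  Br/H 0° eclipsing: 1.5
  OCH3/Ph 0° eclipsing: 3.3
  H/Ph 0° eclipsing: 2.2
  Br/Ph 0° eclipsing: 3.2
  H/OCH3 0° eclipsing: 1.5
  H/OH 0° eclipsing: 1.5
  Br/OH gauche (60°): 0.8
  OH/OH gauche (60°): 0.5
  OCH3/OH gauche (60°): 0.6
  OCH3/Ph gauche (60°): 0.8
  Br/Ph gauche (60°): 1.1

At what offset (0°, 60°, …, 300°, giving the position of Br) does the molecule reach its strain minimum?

300°

Br at 0° is eclipsed. H at 0° is eclipsed with Br at 0° (1.5); Ph at 120° is eclipsed with OCH3 at 120° (3.3); OH at 240° is eclipsed with H at 240° (1.5). Total 6.3 kcal/mol.
Br at 60° is staggered. Ph at 120° is gauche with Br at 60° (1.1); Ph at 120° is gauche with OCH3 at 180° (0.8); OH at 240° is gauche with OCH3 at 180° (0.6). Total 2.5 kcal/mol.
Br at 120° is eclipsed. H at 0° is eclipsed with H at 0° (1.0); Ph at 120° is eclipsed with Br at 120° (3.2); OH at 240° is eclipsed with OCH3 at 240° (1.9). Total 6.1 kcal/mol.
Br at 180° is staggered. Ph at 120° is gauche with Br at 180° (1.1); OH at 240° is gauche with Br at 180° (0.8); OH at 240° is gauche with OCH3 at 300° (0.6). Total 2.5 kcal/mol.
Br at 240° is eclipsed. H at 0° is eclipsed with OCH3 at 0° (1.5); Ph at 120° is eclipsed with H at 120° (2.2); OH at 240° is eclipsed with Br at 240° (1.9). Total 5.6 kcal/mol.
Br at 300° is staggered. Ph at 120° is gauche with OCH3 at 60° (0.8); OH at 240° is gauche with Br at 300° (0.8). Total 1.6 kcal/mol.
The minimum (1.6 kcal/mol) occurs with Br at 300°.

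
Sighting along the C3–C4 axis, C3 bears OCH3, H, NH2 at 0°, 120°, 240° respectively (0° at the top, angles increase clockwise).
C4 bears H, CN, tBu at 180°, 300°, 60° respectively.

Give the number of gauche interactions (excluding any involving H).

3

Non-H gauche pairs: OCH3(0°)/CN(300°); OCH3(0°)/tBu(60°); NH2(240°)/CN(300°) — 3 interactions.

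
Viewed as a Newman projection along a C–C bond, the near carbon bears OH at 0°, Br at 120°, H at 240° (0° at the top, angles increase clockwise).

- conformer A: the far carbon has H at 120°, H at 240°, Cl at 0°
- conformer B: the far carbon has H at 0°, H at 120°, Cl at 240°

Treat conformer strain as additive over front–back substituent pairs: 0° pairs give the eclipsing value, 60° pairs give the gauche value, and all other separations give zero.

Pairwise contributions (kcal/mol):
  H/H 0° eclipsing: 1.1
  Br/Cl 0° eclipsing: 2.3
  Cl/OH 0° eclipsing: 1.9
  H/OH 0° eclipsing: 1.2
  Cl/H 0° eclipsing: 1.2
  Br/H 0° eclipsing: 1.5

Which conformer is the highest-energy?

A is eclipsed. OH at 0° is eclipsed with Cl at 0° (1.9); Br at 120° is eclipsed with H at 120° (1.5); H at 240° is eclipsed with H at 240° (1.1). Total 4.5 kcal/mol.
B is eclipsed. OH at 0° is eclipsed with H at 0° (1.2); Br at 120° is eclipsed with H at 120° (1.5); H at 240° is eclipsed with Cl at 240° (1.2). Total 3.9 kcal/mol.
A has the highest total (4.5 kcal/mol).

A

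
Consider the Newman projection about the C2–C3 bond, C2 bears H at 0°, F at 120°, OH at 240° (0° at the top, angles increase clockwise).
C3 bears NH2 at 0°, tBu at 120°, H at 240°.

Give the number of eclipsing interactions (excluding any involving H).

Non-H eclipsing pairs: F(120°)/tBu(120°) — 1 interaction.

1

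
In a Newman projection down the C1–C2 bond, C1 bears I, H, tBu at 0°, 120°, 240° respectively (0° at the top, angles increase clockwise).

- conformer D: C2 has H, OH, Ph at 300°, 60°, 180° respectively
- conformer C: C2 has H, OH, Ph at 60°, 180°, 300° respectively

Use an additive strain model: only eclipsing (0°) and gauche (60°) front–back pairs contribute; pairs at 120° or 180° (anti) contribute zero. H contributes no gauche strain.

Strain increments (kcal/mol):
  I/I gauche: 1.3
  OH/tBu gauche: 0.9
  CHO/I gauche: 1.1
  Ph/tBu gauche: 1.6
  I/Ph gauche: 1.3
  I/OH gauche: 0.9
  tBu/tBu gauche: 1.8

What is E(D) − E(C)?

-1.3 kcal/mol

D (staggered): I(0°)/OH(60°) gauche 0.9; tBu(240°)/Ph(180°) gauche 1.6 → 2.5 kcal/mol.
C (staggered): I(0°)/Ph(300°) gauche 1.3; tBu(240°)/OH(180°) gauche 0.9; tBu(240°)/Ph(300°) gauche 1.6 → 3.8 kcal/mol.
E(D) − E(C) = 2.5 − 3.8 = -1.3 kcal/mol.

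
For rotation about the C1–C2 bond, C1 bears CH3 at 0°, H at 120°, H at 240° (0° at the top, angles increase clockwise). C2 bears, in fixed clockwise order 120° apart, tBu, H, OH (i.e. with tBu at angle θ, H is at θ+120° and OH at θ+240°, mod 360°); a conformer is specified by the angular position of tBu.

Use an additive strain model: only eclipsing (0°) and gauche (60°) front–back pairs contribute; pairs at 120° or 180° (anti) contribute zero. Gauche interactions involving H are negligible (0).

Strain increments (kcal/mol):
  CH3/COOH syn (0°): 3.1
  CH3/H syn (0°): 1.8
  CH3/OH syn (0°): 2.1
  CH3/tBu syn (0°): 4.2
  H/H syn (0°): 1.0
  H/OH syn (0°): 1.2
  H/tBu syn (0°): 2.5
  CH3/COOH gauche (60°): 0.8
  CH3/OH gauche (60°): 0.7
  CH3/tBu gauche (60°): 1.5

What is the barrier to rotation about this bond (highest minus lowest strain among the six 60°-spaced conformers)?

5.7 kcal/mol

tBu at 0° (eclipsed): CH3–tBu eclipsed, H–H eclipsed, H–OH eclipsed; 4.2 + 1.0 + 1.2 = 6.4 kcal/mol.
tBu at 60° (staggered): CH3–tBu gauche, CH3–OH gauche; 1.5 + 0.7 = 2.2 kcal/mol.
tBu at 120° (eclipsed): CH3–OH eclipsed, H–tBu eclipsed, H–H eclipsed; 2.1 + 2.5 + 1.0 = 5.6 kcal/mol.
tBu at 180° (staggered): CH3–OH gauche; 0.7 = 0.7 kcal/mol.
tBu at 240° (eclipsed): CH3–H eclipsed, H–OH eclipsed, H–tBu eclipsed; 1.8 + 1.2 + 2.5 = 5.5 kcal/mol.
tBu at 300° (staggered): CH3–tBu gauche; 1.5 = 1.5 kcal/mol.
Max at 0° (6.4 kcal/mol), min at 180° (0.7 kcal/mol); barrier = 5.7 kcal/mol.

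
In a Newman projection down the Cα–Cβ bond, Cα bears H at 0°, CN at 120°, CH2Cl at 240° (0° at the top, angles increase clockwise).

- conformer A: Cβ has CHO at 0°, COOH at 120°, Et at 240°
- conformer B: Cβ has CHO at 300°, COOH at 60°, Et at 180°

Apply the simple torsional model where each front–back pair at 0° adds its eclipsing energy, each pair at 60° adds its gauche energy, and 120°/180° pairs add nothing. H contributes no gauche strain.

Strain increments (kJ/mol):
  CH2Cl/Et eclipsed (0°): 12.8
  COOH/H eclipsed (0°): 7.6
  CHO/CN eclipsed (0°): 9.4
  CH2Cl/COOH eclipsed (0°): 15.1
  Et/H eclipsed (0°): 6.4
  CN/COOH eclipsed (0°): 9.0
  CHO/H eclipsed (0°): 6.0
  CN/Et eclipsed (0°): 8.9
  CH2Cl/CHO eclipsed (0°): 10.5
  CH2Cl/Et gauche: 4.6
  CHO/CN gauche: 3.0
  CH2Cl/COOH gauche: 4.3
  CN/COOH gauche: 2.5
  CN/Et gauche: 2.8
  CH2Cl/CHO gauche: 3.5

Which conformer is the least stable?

A is eclipsed. H at 0° is eclipsed with CHO at 0° (6.0); CN at 120° is eclipsed with COOH at 120° (9.0); CH2Cl at 240° is eclipsed with Et at 240° (12.8). Total 27.8 kJ/mol.
B is staggered. CN at 120° is gauche with COOH at 60° (2.5); CN at 120° is gauche with Et at 180° (2.8); CH2Cl at 240° is gauche with CHO at 300° (3.5); CH2Cl at 240° is gauche with Et at 180° (4.6). Total 13.4 kJ/mol.
A has the highest total (27.8 kJ/mol).

A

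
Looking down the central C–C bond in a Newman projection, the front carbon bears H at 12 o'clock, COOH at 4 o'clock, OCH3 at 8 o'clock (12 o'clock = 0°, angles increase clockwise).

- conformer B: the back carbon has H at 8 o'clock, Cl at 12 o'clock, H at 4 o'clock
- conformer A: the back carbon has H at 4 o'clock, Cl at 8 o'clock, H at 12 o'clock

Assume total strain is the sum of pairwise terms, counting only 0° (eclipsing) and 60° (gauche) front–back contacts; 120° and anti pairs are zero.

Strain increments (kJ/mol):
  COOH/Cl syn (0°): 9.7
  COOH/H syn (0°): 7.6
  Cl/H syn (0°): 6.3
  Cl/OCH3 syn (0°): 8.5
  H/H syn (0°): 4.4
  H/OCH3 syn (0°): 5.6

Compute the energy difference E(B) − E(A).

B (eclipsed): H(0°)/Cl(0°) eclipsed 6.3; COOH(120°)/H(120°) eclipsed 7.6; OCH3(240°)/H(240°) eclipsed 5.6 → 19.5 kJ/mol.
A (eclipsed): H(0°)/H(0°) eclipsed 4.4; COOH(120°)/H(120°) eclipsed 7.6; OCH3(240°)/Cl(240°) eclipsed 8.5 → 20.5 kJ/mol.
E(B) − E(A) = 19.5 − 20.5 = -1.0 kJ/mol.

-1.0 kJ/mol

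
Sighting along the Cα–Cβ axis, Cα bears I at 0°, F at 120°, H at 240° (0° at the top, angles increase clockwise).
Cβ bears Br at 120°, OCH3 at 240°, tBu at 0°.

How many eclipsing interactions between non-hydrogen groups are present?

2

Non-H eclipsing pairs: I(0°)/tBu(0°); F(120°)/Br(120°) — 2 interactions.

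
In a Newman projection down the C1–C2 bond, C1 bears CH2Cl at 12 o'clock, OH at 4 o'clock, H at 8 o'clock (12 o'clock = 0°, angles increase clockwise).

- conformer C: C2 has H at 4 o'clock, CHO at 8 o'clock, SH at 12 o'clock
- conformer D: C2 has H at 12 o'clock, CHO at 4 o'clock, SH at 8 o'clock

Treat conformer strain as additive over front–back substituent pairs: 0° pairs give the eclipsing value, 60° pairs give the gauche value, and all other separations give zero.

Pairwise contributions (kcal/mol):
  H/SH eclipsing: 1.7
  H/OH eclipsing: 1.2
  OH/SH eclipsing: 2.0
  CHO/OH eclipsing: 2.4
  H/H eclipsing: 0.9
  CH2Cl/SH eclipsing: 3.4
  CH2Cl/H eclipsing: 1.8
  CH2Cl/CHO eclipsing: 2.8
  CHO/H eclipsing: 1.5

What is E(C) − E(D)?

+0.2 kcal/mol

C (eclipsed): CH2Cl(0°)/SH(0°) eclipsed 3.4; OH(120°)/H(120°) eclipsed 1.2; H(240°)/CHO(240°) eclipsed 1.5 → 6.1 kcal/mol.
D (eclipsed): CH2Cl(0°)/H(0°) eclipsed 1.8; OH(120°)/CHO(120°) eclipsed 2.4; H(240°)/SH(240°) eclipsed 1.7 → 5.9 kcal/mol.
E(C) − E(D) = 6.1 − 5.9 = +0.2 kcal/mol.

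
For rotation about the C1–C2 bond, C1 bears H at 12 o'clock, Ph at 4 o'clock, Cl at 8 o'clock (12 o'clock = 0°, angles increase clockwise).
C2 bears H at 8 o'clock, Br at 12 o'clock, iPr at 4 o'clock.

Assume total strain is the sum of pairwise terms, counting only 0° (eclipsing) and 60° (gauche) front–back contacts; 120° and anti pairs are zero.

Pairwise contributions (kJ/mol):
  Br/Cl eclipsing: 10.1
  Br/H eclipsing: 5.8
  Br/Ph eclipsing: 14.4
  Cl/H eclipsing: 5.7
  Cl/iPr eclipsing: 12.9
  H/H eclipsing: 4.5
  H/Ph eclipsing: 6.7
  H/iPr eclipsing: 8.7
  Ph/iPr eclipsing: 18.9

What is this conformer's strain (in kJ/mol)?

This conformer (eclipsed): H–Br eclipsed, Ph–iPr eclipsed, Cl–H eclipsed; 5.8 + 18.9 + 5.7 = 30.4 kJ/mol.

30.4 kJ/mol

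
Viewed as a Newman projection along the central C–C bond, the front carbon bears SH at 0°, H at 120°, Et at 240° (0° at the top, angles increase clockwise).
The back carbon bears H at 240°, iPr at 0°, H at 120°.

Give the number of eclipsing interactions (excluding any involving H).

Non-H eclipsing pairs: SH(0°)/iPr(0°) — 1 interaction.

1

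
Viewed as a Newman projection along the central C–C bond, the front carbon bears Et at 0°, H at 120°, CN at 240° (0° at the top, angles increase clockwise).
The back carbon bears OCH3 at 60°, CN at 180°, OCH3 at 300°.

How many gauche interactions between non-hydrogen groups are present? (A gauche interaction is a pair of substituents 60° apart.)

Non-H gauche pairs: Et(0°)/OCH3(60°); Et(0°)/OCH3(300°); CN(240°)/CN(180°); CN(240°)/OCH3(300°) — 4 interactions.

4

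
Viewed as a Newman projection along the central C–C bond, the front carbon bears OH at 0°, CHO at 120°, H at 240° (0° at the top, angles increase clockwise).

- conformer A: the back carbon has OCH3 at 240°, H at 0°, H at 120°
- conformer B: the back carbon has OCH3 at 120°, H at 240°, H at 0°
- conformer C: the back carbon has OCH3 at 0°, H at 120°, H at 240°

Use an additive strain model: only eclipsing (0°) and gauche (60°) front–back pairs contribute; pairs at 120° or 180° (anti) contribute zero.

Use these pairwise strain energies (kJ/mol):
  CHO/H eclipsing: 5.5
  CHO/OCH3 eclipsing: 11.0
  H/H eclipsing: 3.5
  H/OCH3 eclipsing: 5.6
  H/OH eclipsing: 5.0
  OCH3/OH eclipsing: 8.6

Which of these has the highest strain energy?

B

A (eclipsed): OH–H eclipsed, CHO–H eclipsed, H–OCH3 eclipsed; 5.0 + 5.5 + 5.6 = 16.1 kJ/mol.
B (eclipsed): OH–H eclipsed, CHO–OCH3 eclipsed, H–H eclipsed; 5.0 + 11.0 + 3.5 = 19.5 kJ/mol.
C (eclipsed): OH–OCH3 eclipsed, CHO–H eclipsed, H–H eclipsed; 8.6 + 5.5 + 3.5 = 17.6 kJ/mol.
B has the highest total (19.5 kJ/mol).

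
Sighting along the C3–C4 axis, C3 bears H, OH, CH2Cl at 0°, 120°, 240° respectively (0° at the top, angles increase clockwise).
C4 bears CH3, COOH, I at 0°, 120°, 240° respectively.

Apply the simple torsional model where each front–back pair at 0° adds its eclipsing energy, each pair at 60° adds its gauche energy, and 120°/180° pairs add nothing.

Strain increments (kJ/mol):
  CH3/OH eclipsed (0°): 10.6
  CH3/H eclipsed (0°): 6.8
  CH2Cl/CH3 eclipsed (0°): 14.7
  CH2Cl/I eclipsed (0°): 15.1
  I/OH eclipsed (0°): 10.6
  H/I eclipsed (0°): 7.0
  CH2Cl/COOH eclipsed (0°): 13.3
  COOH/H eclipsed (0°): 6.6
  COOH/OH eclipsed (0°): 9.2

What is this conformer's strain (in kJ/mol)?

This conformer is eclipsed. H at 0° is eclipsed with CH3 at 0° (6.8); OH at 120° is eclipsed with COOH at 120° (9.2); CH2Cl at 240° is eclipsed with I at 240° (15.1). Total 31.1 kJ/mol.

31.1 kJ/mol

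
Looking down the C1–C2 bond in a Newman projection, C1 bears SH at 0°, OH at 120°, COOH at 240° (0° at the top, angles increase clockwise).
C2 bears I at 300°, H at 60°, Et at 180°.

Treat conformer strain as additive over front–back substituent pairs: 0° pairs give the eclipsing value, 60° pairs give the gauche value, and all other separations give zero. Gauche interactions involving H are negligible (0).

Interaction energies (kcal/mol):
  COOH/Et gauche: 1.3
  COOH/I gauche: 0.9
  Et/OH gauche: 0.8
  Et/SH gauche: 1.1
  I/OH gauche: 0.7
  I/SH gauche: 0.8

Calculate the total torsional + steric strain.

3.8 kcal/mol

This conformer (staggered): SH–I gauche, OH–Et gauche, COOH–I gauche, COOH–Et gauche; 0.8 + 0.8 + 0.9 + 1.3 = 3.8 kcal/mol.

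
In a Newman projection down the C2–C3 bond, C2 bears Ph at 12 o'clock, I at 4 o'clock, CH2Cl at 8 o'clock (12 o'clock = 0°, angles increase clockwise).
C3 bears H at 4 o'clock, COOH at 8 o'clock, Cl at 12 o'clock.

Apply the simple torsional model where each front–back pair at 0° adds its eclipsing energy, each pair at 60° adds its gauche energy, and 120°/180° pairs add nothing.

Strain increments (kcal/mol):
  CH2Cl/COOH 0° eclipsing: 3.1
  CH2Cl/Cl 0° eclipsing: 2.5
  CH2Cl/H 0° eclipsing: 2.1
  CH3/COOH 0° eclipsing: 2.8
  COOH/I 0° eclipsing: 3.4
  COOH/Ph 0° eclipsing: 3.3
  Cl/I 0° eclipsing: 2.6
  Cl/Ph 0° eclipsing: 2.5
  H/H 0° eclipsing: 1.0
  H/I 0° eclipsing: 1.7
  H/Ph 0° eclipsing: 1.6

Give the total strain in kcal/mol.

7.3 kcal/mol

This conformer (eclipsed): Ph–Cl eclipsed, I–H eclipsed, CH2Cl–COOH eclipsed; 2.5 + 1.7 + 3.1 = 7.3 kcal/mol.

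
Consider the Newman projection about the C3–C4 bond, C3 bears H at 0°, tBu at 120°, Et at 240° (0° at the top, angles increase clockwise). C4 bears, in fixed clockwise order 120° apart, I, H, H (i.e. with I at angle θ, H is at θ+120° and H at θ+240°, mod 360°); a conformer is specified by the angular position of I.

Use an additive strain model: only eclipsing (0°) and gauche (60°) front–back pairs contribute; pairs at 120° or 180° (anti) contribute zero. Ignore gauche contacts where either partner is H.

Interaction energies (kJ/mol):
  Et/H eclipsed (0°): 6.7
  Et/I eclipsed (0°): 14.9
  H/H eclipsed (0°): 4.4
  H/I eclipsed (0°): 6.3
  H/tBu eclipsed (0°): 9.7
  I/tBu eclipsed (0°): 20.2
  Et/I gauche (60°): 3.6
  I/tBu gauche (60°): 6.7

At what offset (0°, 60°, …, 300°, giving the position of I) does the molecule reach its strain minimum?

300°

I at 0° (eclipsed): H–I eclipsed, tBu–H eclipsed, Et–H eclipsed; 6.3 + 9.7 + 6.7 = 22.7 kJ/mol.
I at 60° (staggered): tBu–I gauche; 6.7 = 6.7 kJ/mol.
I at 120° (eclipsed): H–H eclipsed, tBu–I eclipsed, Et–H eclipsed; 4.4 + 20.2 + 6.7 = 31.3 kJ/mol.
I at 180° (staggered): tBu–I gauche, Et–I gauche; 6.7 + 3.6 = 10.3 kJ/mol.
I at 240° (eclipsed): H–H eclipsed, tBu–H eclipsed, Et–I eclipsed; 4.4 + 9.7 + 14.9 = 29.0 kJ/mol.
I at 300° (staggered): Et–I gauche; 3.6 = 3.6 kJ/mol.
The minimum (3.6 kJ/mol) occurs with I at 300°.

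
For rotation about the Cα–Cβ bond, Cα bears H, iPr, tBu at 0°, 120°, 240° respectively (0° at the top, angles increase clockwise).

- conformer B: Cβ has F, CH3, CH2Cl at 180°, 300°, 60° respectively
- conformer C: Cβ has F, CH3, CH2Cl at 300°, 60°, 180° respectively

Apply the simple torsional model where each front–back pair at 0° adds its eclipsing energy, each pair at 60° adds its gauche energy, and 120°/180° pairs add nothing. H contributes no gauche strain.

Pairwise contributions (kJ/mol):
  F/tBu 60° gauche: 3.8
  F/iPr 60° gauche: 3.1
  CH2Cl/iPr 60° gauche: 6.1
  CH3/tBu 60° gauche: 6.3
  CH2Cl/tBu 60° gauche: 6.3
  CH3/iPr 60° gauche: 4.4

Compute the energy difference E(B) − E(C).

B is staggered. iPr at 120° is gauche with F at 180° (3.1); iPr at 120° is gauche with CH2Cl at 60° (6.1); tBu at 240° is gauche with F at 180° (3.8); tBu at 240° is gauche with CH3 at 300° (6.3). Total 19.3 kJ/mol.
C is staggered. iPr at 120° is gauche with CH3 at 60° (4.4); iPr at 120° is gauche with CH2Cl at 180° (6.1); tBu at 240° is gauche with F at 300° (3.8); tBu at 240° is gauche with CH2Cl at 180° (6.3). Total 20.6 kJ/mol.
E(B) − E(C) = 19.3 − 20.6 = -1.3 kJ/mol.

-1.3 kJ/mol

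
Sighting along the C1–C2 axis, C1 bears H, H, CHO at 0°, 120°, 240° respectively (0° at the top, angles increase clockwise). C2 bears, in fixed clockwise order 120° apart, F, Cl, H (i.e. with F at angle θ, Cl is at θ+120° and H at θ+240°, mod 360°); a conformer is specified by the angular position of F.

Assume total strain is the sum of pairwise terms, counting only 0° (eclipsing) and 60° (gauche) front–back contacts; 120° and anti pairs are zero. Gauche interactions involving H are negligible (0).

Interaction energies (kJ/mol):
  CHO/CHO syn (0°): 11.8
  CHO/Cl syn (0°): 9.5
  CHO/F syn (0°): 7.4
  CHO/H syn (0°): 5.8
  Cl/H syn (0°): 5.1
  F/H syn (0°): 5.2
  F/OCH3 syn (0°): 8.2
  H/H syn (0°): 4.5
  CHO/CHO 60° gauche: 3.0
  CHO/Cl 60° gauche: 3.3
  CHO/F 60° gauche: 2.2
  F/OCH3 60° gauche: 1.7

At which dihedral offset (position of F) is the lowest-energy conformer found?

F at 0° (eclipsed): H(0°)/F(0°) eclipsed 5.2; H(120°)/Cl(120°) eclipsed 5.1; CHO(240°)/H(240°) eclipsed 5.8 → 16.1 kJ/mol.
F at 60° (staggered): CHO(240°)/Cl(180°) gauche 3.3 → 3.3 kJ/mol.
F at 120° (eclipsed): H(0°)/H(0°) eclipsed 4.5; H(120°)/F(120°) eclipsed 5.2; CHO(240°)/Cl(240°) eclipsed 9.5 → 19.2 kJ/mol.
F at 180° (staggered): CHO(240°)/F(180°) gauche 2.2; CHO(240°)/Cl(300°) gauche 3.3 → 5.5 kJ/mol.
F at 240° (eclipsed): H(0°)/Cl(0°) eclipsed 5.1; H(120°)/H(120°) eclipsed 4.5; CHO(240°)/F(240°) eclipsed 7.4 → 17.0 kJ/mol.
F at 300° (staggered): CHO(240°)/F(300°) gauche 2.2 → 2.2 kJ/mol.
The minimum (2.2 kJ/mol) occurs with F at 300°.

300°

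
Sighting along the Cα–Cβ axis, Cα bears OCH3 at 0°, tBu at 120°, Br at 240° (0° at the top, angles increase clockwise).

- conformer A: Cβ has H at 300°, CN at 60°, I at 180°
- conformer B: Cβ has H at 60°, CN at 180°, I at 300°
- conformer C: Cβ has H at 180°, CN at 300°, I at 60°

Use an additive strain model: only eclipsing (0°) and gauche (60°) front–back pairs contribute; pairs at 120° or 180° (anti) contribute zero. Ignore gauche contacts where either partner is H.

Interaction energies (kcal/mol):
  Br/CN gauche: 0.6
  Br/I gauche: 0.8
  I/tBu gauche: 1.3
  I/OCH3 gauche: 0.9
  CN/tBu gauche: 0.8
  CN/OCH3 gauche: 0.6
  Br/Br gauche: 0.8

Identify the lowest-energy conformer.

A (staggered): OCH3(0°)/CN(60°) gauche 0.6; tBu(120°)/CN(60°) gauche 0.8; tBu(120°)/I(180°) gauche 1.3; Br(240°)/I(180°) gauche 0.8 → 3.5 kcal/mol.
B (staggered): OCH3(0°)/I(300°) gauche 0.9; tBu(120°)/CN(180°) gauche 0.8; Br(240°)/CN(180°) gauche 0.6; Br(240°)/I(300°) gauche 0.8 → 3.1 kcal/mol.
C (staggered): OCH3(0°)/CN(300°) gauche 0.6; OCH3(0°)/I(60°) gauche 0.9; tBu(120°)/I(60°) gauche 1.3; Br(240°)/CN(300°) gauche 0.6 → 3.4 kcal/mol.
B has the lowest total (3.1 kcal/mol).

B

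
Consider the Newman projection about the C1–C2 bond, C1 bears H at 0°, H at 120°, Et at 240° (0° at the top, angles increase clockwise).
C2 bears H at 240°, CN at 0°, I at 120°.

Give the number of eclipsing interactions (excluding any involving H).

0

Every eclipsing pair involves H, so the count is 0.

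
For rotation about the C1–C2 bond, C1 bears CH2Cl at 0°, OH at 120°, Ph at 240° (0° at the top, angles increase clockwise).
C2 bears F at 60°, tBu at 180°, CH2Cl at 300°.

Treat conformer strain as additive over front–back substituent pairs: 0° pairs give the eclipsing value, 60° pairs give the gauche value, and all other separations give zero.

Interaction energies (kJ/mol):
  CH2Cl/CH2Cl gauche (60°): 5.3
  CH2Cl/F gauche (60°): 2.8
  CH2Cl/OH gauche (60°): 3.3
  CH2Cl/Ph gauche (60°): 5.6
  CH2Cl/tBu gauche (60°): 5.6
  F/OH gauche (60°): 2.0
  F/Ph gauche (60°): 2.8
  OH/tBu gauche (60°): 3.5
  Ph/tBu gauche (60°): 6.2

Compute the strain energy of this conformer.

25.4 kJ/mol

This conformer (staggered): CH2Cl(0°)/F(60°) gauche 2.8; CH2Cl(0°)/CH2Cl(300°) gauche 5.3; OH(120°)/F(60°) gauche 2.0; OH(120°)/tBu(180°) gauche 3.5; Ph(240°)/tBu(180°) gauche 6.2; Ph(240°)/CH2Cl(300°) gauche 5.6 → 25.4 kJ/mol.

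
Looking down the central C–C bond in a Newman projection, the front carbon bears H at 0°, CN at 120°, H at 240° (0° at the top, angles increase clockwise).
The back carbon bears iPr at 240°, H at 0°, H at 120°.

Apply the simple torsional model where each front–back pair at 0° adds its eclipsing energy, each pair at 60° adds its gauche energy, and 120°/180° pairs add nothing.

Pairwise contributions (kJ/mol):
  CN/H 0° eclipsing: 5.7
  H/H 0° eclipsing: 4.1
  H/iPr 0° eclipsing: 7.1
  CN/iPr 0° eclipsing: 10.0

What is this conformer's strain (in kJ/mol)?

This conformer is eclipsed. H at 0° is eclipsed with H at 0° (4.1); CN at 120° is eclipsed with H at 120° (5.7); H at 240° is eclipsed with iPr at 240° (7.1). Total 16.9 kJ/mol.

16.9 kJ/mol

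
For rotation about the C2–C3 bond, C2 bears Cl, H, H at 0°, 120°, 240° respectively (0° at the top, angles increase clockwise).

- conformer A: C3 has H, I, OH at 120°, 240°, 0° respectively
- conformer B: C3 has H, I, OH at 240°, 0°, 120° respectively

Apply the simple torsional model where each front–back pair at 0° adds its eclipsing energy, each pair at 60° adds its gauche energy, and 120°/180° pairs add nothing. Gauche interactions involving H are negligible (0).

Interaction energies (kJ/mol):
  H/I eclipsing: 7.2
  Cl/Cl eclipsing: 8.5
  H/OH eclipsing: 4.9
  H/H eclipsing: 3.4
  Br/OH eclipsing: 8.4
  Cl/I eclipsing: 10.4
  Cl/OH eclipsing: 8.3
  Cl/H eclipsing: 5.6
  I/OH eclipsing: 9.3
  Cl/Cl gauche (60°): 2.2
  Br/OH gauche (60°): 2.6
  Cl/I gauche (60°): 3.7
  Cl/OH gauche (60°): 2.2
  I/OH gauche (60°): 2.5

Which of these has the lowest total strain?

B

A is eclipsed. Cl at 0° is eclipsed with OH at 0° (8.3); H at 120° is eclipsed with H at 120° (3.4); H at 240° is eclipsed with I at 240° (7.2). Total 18.9 kJ/mol.
B is eclipsed. Cl at 0° is eclipsed with I at 0° (10.4); H at 120° is eclipsed with OH at 120° (4.9); H at 240° is eclipsed with H at 240° (3.4). Total 18.7 kJ/mol.
B has the lowest total (18.7 kJ/mol).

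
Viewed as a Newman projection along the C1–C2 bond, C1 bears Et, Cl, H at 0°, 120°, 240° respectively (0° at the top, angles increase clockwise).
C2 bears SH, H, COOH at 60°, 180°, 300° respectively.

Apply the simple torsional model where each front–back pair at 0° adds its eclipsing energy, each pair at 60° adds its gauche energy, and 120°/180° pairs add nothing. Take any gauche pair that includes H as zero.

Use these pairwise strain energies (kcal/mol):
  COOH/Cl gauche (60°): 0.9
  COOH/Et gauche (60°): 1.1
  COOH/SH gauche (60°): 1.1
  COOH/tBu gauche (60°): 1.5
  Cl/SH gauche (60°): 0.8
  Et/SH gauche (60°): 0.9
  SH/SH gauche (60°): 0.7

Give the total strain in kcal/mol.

This conformer is staggered. Et at 0° is gauche with SH at 60° (0.9); Et at 0° is gauche with COOH at 300° (1.1); Cl at 120° is gauche with SH at 60° (0.8). Total 2.8 kcal/mol.

2.8 kcal/mol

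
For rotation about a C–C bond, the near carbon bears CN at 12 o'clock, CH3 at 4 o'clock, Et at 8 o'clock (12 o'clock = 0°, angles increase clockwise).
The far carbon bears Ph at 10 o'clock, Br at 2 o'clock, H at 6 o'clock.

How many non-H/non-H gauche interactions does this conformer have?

Non-H gauche pairs: CN(0°)/Ph(300°); CN(0°)/Br(60°); CH3(120°)/Br(60°); Et(240°)/Ph(300°) — 4 interactions.

4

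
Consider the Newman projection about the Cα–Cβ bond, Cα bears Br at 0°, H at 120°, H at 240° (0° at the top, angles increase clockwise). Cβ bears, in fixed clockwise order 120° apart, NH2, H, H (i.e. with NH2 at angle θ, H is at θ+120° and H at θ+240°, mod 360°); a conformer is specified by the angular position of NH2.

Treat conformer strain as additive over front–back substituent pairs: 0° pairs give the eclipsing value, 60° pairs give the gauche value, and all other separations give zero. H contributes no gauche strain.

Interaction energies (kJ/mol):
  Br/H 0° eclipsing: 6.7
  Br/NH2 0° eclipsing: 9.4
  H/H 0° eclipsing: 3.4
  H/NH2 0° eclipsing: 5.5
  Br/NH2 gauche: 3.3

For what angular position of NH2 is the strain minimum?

180°

NH2 at 0° is eclipsed. Br at 0° is eclipsed with NH2 at 0° (9.4); H at 120° is eclipsed with H at 120° (3.4); H at 240° is eclipsed with H at 240° (3.4). Total 16.2 kJ/mol.
NH2 at 60° is staggered. Br at 0° is gauche with NH2 at 60° (3.3). Total 3.3 kJ/mol.
NH2 at 120° is eclipsed. Br at 0° is eclipsed with H at 0° (6.7); H at 120° is eclipsed with NH2 at 120° (5.5); H at 240° is eclipsed with H at 240° (3.4). Total 15.6 kJ/mol.
NH2 at 180° (staggered): no non-H gauche contacts → 0.0 kJ/mol.
NH2 at 240° is eclipsed. Br at 0° is eclipsed with H at 0° (6.7); H at 120° is eclipsed with H at 120° (3.4); H at 240° is eclipsed with NH2 at 240° (5.5). Total 15.6 kJ/mol.
NH2 at 300° is staggered. Br at 0° is gauche with NH2 at 300° (3.3). Total 3.3 kJ/mol.
The minimum (0.0 kJ/mol) occurs with NH2 at 180°.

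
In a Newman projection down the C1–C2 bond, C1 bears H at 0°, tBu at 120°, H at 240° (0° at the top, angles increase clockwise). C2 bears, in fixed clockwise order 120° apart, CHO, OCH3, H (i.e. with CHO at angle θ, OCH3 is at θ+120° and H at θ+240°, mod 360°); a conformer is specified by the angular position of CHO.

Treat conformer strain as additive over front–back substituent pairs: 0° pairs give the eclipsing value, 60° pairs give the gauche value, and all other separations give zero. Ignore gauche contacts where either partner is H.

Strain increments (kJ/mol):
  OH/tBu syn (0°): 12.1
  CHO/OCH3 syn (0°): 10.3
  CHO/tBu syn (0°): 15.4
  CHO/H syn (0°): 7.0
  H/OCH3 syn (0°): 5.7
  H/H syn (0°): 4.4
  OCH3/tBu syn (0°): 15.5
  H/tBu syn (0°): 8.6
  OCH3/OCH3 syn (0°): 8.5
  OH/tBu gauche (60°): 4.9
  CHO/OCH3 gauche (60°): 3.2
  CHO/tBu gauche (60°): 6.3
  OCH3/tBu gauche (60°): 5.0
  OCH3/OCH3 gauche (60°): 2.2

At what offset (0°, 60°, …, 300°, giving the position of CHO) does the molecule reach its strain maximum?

0°

CHO at 0° (eclipsed): H(0°)/CHO(0°) eclipsed 7.0; tBu(120°)/OCH3(120°) eclipsed 15.5; H(240°)/H(240°) eclipsed 4.4 → 26.9 kJ/mol.
CHO at 60° (staggered): tBu(120°)/CHO(60°) gauche 6.3; tBu(120°)/OCH3(180°) gauche 5.0 → 11.3 kJ/mol.
CHO at 120° (eclipsed): H(0°)/H(0°) eclipsed 4.4; tBu(120°)/CHO(120°) eclipsed 15.4; H(240°)/OCH3(240°) eclipsed 5.7 → 25.5 kJ/mol.
CHO at 180° (staggered): tBu(120°)/CHO(180°) gauche 6.3 → 6.3 kJ/mol.
CHO at 240° (eclipsed): H(0°)/OCH3(0°) eclipsed 5.7; tBu(120°)/H(120°) eclipsed 8.6; H(240°)/CHO(240°) eclipsed 7.0 → 21.3 kJ/mol.
CHO at 300° (staggered): tBu(120°)/OCH3(60°) gauche 5.0 → 5.0 kJ/mol.
The maximum (26.9 kJ/mol) occurs with CHO at 0°.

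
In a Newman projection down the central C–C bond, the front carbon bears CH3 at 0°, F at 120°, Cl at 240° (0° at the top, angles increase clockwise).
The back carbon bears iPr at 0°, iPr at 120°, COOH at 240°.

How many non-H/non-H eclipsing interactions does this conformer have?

3

Non-H eclipsing pairs: CH3(0°)/iPr(0°); F(120°)/iPr(120°); Cl(240°)/COOH(240°) — 3 interactions.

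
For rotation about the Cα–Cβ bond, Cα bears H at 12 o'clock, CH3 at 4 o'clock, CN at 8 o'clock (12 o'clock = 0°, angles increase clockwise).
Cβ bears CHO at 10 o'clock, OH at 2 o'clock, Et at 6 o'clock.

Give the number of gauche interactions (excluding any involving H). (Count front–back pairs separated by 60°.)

Non-H gauche pairs: CH3(120°)/OH(60°); CH3(120°)/Et(180°); CN(240°)/CHO(300°); CN(240°)/Et(180°) — 4 interactions.

4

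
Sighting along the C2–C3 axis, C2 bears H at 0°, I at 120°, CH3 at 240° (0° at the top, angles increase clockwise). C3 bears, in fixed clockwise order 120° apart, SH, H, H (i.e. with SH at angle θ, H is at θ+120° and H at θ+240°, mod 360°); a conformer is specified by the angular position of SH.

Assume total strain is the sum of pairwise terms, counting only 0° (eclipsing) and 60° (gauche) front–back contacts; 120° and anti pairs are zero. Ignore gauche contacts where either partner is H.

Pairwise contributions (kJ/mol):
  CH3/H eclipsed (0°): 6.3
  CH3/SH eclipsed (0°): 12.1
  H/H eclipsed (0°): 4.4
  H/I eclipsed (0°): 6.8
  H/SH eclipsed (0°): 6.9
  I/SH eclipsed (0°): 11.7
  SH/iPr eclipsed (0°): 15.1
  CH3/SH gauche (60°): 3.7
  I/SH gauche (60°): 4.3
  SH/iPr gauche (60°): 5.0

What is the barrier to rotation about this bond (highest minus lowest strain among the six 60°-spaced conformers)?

19.6 kJ/mol

SH at 0° (eclipsed): H–SH eclipsed, I–H eclipsed, CH3–H eclipsed; 6.9 + 6.8 + 6.3 = 20.0 kJ/mol.
SH at 60° (staggered): I–SH gauche; 4.3 = 4.3 kJ/mol.
SH at 120° (eclipsed): H–H eclipsed, I–SH eclipsed, CH3–H eclipsed; 4.4 + 11.7 + 6.3 = 22.4 kJ/mol.
SH at 180° (staggered): I–SH gauche, CH3–SH gauche; 4.3 + 3.7 = 8.0 kJ/mol.
SH at 240° (eclipsed): H–H eclipsed, I–H eclipsed, CH3–SH eclipsed; 4.4 + 6.8 + 12.1 = 23.3 kJ/mol.
SH at 300° (staggered): CH3–SH gauche; 3.7 = 3.7 kJ/mol.
Max at 240° (23.3 kJ/mol), min at 300° (3.7 kJ/mol); barrier = 19.6 kJ/mol.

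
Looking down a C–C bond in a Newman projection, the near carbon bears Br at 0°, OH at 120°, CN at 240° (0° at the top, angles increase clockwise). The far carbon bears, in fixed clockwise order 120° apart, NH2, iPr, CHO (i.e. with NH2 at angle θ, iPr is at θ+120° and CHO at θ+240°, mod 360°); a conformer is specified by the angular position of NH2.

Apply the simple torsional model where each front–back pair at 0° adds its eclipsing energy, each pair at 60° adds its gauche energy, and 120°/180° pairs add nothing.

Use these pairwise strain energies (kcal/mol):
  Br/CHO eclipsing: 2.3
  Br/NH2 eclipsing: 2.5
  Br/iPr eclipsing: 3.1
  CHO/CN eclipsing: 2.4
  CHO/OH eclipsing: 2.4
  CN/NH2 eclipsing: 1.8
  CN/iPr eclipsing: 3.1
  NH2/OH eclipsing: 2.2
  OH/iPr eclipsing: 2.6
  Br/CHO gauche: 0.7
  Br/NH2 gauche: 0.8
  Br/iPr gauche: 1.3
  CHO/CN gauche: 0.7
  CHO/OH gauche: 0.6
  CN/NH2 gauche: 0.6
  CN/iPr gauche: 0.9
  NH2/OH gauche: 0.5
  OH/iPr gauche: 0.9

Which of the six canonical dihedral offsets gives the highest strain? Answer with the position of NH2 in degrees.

120°

NH2 at 0° (eclipsed): Br–NH2 eclipsed, OH–iPr eclipsed, CN–CHO eclipsed; 2.5 + 2.6 + 2.4 = 7.5 kcal/mol.
NH2 at 60° (staggered): Br–NH2 gauche, Br–CHO gauche, OH–NH2 gauche, OH–iPr gauche, CN–iPr gauche, CN–CHO gauche; 0.8 + 0.7 + 0.5 + 0.9 + 0.9 + 0.7 = 4.5 kcal/mol.
NH2 at 120° (eclipsed): Br–CHO eclipsed, OH–NH2 eclipsed, CN–iPr eclipsed; 2.3 + 2.2 + 3.1 = 7.6 kcal/mol.
NH2 at 180° (staggered): Br–iPr gauche, Br–CHO gauche, OH–NH2 gauche, OH–CHO gauche, CN–NH2 gauche, CN–iPr gauche; 1.3 + 0.7 + 0.5 + 0.6 + 0.6 + 0.9 = 4.6 kcal/mol.
NH2 at 240° (eclipsed): Br–iPr eclipsed, OH–CHO eclipsed, CN–NH2 eclipsed; 3.1 + 2.4 + 1.8 = 7.3 kcal/mol.
NH2 at 300° (staggered): Br–NH2 gauche, Br–iPr gauche, OH–iPr gauche, OH–CHO gauche, CN–NH2 gauche, CN–CHO gauche; 0.8 + 1.3 + 0.9 + 0.6 + 0.6 + 0.7 = 4.9 kcal/mol.
The maximum (7.6 kcal/mol) occurs with NH2 at 120°.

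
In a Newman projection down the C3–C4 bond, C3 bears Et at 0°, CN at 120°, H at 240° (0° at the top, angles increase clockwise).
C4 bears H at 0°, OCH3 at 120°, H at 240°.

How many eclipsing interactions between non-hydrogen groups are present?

Non-H eclipsing pairs: CN(120°)/OCH3(120°) — 1 interaction.

1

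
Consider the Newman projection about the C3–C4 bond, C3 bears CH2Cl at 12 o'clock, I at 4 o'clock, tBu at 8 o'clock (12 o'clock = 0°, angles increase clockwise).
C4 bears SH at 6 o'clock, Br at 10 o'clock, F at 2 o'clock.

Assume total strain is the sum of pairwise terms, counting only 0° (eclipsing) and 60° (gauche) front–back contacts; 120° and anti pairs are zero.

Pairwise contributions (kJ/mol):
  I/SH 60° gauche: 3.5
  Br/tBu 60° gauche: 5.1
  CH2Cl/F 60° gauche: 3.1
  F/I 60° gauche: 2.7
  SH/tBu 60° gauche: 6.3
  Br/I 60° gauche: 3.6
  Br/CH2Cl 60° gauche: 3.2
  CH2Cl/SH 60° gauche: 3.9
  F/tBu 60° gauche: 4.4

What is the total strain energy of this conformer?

23.9 kJ/mol

This conformer (staggered): CH2Cl(0°)/Br(300°) gauche 3.2; CH2Cl(0°)/F(60°) gauche 3.1; I(120°)/SH(180°) gauche 3.5; I(120°)/F(60°) gauche 2.7; tBu(240°)/SH(180°) gauche 6.3; tBu(240°)/Br(300°) gauche 5.1 → 23.9 kJ/mol.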